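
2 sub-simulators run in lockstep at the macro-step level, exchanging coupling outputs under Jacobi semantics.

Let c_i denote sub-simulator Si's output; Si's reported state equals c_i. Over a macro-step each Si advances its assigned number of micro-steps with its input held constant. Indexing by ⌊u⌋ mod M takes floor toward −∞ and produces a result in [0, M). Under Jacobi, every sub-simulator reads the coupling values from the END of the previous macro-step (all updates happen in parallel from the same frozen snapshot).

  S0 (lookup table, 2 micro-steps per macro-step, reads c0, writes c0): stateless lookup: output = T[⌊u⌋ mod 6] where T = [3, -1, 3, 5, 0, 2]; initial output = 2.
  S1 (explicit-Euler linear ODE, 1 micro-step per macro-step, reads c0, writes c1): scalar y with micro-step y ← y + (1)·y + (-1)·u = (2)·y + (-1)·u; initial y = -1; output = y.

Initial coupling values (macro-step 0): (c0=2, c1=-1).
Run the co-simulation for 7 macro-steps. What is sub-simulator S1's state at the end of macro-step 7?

macro 1: S0 reads c0=2 → after 2×micro: 3; S1 reads c0=2 → after 1×micro: -4 ⇒ (c0=3, c1=-4)
macro 2: S0 reads c0=3 → after 2×micro: 5; S1 reads c0=3 → after 1×micro: -11 ⇒ (c0=5, c1=-11)
macro 3: S0 reads c0=5 → after 2×micro: 2; S1 reads c0=5 → after 1×micro: -27 ⇒ (c0=2, c1=-27)
macro 4: S0 reads c0=2 → after 2×micro: 3; S1 reads c0=2 → after 1×micro: -56 ⇒ (c0=3, c1=-56)
macro 5: S0 reads c0=3 → after 2×micro: 5; S1 reads c0=3 → after 1×micro: -115 ⇒ (c0=5, c1=-115)
macro 6: S0 reads c0=5 → after 2×micro: 2; S1 reads c0=5 → after 1×micro: -235 ⇒ (c0=2, c1=-235)
macro 7: S0 reads c0=2 → after 2×micro: 3; S1 reads c0=2 → after 1×micro: -472 ⇒ (c0=3, c1=-472)

S1 state at macro-step 7 = -472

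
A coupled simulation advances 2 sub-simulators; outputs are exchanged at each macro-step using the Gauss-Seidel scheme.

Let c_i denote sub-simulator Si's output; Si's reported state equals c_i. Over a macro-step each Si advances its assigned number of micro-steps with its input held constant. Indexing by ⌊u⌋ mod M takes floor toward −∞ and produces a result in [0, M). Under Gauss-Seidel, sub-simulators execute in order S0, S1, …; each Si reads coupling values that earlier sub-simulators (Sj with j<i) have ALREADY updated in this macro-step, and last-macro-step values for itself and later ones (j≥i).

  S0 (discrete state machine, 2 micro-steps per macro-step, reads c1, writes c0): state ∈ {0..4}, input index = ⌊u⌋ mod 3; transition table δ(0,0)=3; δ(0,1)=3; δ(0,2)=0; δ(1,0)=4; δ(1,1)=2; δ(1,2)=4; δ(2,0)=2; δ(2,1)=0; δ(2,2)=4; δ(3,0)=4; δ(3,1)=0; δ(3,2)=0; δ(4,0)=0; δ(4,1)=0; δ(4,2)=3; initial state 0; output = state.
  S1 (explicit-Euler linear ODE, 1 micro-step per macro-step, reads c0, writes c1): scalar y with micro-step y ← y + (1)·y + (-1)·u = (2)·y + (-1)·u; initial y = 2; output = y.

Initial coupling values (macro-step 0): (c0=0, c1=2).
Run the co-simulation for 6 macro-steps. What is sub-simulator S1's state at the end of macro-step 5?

macro 1: S0 reads c1=2 → after 2×micro: 0; S1 reads c0=0 → after 1×micro: 4 ⇒ (c0=0, c1=4)
macro 2: S0 reads c1=4 → after 2×micro: 0; S1 reads c0=0 → after 1×micro: 8 ⇒ (c0=0, c1=8)
macro 3: S0 reads c1=8 → after 2×micro: 0; S1 reads c0=0 → after 1×micro: 16 ⇒ (c0=0, c1=16)
macro 4: S0 reads c1=16 → after 2×micro: 0; S1 reads c0=0 → after 1×micro: 32 ⇒ (c0=0, c1=32)
macro 5: S0 reads c1=32 → after 2×micro: 0; S1 reads c0=0 → after 1×micro: 64 ⇒ (c0=0, c1=64)
macro 6: S0 reads c1=64 → after 2×micro: 0; S1 reads c0=0 → after 1×micro: 128 ⇒ (c0=0, c1=128)

S1 state at macro-step 5 = 64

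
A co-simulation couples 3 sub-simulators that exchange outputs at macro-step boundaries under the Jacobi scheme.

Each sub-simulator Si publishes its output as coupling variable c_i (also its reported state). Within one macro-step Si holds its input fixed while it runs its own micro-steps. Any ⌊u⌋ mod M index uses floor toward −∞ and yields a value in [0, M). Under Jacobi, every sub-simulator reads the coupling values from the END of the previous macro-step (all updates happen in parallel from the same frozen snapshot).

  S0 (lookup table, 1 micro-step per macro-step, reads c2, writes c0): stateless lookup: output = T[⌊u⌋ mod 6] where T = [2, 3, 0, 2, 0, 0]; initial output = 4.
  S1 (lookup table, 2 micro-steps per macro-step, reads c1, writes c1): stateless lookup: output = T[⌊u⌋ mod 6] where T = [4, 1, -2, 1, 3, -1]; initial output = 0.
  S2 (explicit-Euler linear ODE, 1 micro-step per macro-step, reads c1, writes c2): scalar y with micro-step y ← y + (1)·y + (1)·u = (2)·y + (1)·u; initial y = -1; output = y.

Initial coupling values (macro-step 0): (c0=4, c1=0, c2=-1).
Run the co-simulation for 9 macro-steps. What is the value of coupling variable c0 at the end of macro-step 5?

macro 1: S0 reads c2=-1 → after 1×micro: 0; S1 reads c1=0 → after 2×micro: 4; S2 reads c1=0 → after 1×micro: -2 ⇒ (c0=0, c1=4, c2=-2)
macro 2: S0 reads c2=-2 → after 1×micro: 0; S1 reads c1=4 → after 2×micro: 3; S2 reads c1=4 → after 1×micro: 0 ⇒ (c0=0, c1=3, c2=0)
macro 3: S0 reads c2=0 → after 1×micro: 2; S1 reads c1=3 → after 2×micro: 1; S2 reads c1=3 → after 1×micro: 3 ⇒ (c0=2, c1=1, c2=3)
macro 4: S0 reads c2=3 → after 1×micro: 2; S1 reads c1=1 → after 2×micro: 1; S2 reads c1=1 → after 1×micro: 7 ⇒ (c0=2, c1=1, c2=7)
macro 5: S0 reads c2=7 → after 1×micro: 3; S1 reads c1=1 → after 2×micro: 1; S2 reads c1=1 → after 1×micro: 15 ⇒ (c0=3, c1=1, c2=15)
macro 6: S0 reads c2=15 → after 1×micro: 2; S1 reads c1=1 → after 2×micro: 1; S2 reads c1=1 → after 1×micro: 31 ⇒ (c0=2, c1=1, c2=31)
macro 7: S0 reads c2=31 → after 1×micro: 3; S1 reads c1=1 → after 2×micro: 1; S2 reads c1=1 → after 1×micro: 63 ⇒ (c0=3, c1=1, c2=63)
macro 8: S0 reads c2=63 → after 1×micro: 2; S1 reads c1=1 → after 2×micro: 1; S2 reads c1=1 → after 1×micro: 127 ⇒ (c0=2, c1=1, c2=127)
macro 9: S0 reads c2=127 → after 1×micro: 3; S1 reads c1=1 → after 2×micro: 1; S2 reads c1=1 → after 1×micro: 255 ⇒ (c0=3, c1=1, c2=255)

c0 at macro-step 5 = 3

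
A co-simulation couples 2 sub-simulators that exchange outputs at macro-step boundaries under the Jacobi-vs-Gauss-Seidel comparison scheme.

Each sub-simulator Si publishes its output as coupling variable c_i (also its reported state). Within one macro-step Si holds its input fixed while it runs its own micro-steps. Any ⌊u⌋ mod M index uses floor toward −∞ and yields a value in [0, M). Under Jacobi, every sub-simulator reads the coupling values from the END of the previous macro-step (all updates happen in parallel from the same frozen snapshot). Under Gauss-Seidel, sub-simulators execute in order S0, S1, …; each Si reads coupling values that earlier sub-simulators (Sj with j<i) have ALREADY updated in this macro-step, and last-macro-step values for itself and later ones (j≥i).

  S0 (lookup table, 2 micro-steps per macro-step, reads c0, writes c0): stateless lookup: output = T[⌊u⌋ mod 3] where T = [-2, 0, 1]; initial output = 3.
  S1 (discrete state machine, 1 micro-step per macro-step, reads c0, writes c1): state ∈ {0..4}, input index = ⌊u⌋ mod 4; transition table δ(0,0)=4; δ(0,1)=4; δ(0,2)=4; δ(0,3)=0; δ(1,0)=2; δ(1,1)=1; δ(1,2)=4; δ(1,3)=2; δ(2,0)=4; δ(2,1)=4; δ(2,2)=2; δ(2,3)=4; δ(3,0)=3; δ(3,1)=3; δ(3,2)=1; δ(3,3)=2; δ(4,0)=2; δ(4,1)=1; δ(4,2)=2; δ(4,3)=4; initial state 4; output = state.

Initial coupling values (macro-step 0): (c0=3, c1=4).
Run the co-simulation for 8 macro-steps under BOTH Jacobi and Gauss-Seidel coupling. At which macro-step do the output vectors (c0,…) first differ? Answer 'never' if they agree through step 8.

[Jacobi] macro 1: S0 reads c0=3 → after 2×micro: -2; S1 reads c0=3 → after 1×micro: 4 ⇒ (c0=-2, c1=4)
[Jacobi] macro 2: S0 reads c0=-2 → after 2×micro: 0; S1 reads c0=-2 → after 1×micro: 2 ⇒ (c0=0, c1=2)
[Jacobi] macro 3: S0 reads c0=0 → after 2×micro: -2; S1 reads c0=0 → after 1×micro: 4 ⇒ (c0=-2, c1=4)
[Jacobi] macro 4: S0 reads c0=-2 → after 2×micro: 0; S1 reads c0=-2 → after 1×micro: 2 ⇒ (c0=0, c1=2)
[Jacobi] macro 5: S0 reads c0=0 → after 2×micro: -2; S1 reads c0=0 → after 1×micro: 4 ⇒ (c0=-2, c1=4)
[Jacobi] macro 6: S0 reads c0=-2 → after 2×micro: 0; S1 reads c0=-2 → after 1×micro: 2 ⇒ (c0=0, c1=2)
[Jacobi] macro 7: S0 reads c0=0 → after 2×micro: -2; S1 reads c0=0 → after 1×micro: 4 ⇒ (c0=-2, c1=4)
[Jacobi] macro 8: S0 reads c0=-2 → after 2×micro: 0; S1 reads c0=-2 → after 1×micro: 2 ⇒ (c0=0, c1=2)
[Gauss-Seidel] macro 1: S0 reads c0=3 → after 2×micro: -2; S1 reads c0=-2 → after 1×micro: 2 ⇒ (c0=-2, c1=2)
[Gauss-Seidel] macro 2: S0 reads c0=-2 → after 2×micro: 0; S1 reads c0=0 → after 1×micro: 4 ⇒ (c0=0, c1=4)
[Gauss-Seidel] macro 3: S0 reads c0=0 → after 2×micro: -2; S1 reads c0=-2 → after 1×micro: 2 ⇒ (c0=-2, c1=2)
[Gauss-Seidel] macro 4: S0 reads c0=-2 → after 2×micro: 0; S1 reads c0=0 → after 1×micro: 4 ⇒ (c0=0, c1=4)
[Gauss-Seidel] macro 5: S0 reads c0=0 → after 2×micro: -2; S1 reads c0=-2 → after 1×micro: 2 ⇒ (c0=-2, c1=2)
[Gauss-Seidel] macro 6: S0 reads c0=-2 → after 2×micro: 0; S1 reads c0=0 → after 1×micro: 4 ⇒ (c0=0, c1=4)
[Gauss-Seidel] macro 7: S0 reads c0=0 → after 2×micro: -2; S1 reads c0=-2 → after 1×micro: 2 ⇒ (c0=-2, c1=2)
[Gauss-Seidel] macro 8: S0 reads c0=-2 → after 2×micro: 0; S1 reads c0=0 → after 1×micro: 4 ⇒ (c0=0, c1=4)

first divergence at macro-step: 1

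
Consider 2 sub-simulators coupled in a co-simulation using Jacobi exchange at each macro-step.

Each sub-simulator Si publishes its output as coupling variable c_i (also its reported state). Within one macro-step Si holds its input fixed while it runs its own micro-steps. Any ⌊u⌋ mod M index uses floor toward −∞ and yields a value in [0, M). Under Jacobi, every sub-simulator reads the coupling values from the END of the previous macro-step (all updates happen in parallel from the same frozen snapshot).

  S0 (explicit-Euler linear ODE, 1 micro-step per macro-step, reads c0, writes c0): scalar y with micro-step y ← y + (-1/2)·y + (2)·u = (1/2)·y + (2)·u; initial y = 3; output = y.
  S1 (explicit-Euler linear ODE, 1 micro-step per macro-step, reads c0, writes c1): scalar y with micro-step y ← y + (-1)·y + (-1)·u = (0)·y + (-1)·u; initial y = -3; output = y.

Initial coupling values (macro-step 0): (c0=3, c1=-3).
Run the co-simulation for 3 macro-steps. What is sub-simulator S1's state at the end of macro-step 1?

S1 state at macro-step 1 = -3

macro 1: S0 reads c0=3 → after 1×micro: 15/2; S1 reads c0=3 → after 1×micro: -3 ⇒ (c0=15/2, c1=-3)
macro 2: S0 reads c0=15/2 → after 1×micro: 75/4; S1 reads c0=15/2 → after 1×micro: -15/2 ⇒ (c0=75/4, c1=-15/2)
macro 3: S0 reads c0=75/4 → after 1×micro: 375/8; S1 reads c0=75/4 → after 1×micro: -75/4 ⇒ (c0=375/8, c1=-75/4)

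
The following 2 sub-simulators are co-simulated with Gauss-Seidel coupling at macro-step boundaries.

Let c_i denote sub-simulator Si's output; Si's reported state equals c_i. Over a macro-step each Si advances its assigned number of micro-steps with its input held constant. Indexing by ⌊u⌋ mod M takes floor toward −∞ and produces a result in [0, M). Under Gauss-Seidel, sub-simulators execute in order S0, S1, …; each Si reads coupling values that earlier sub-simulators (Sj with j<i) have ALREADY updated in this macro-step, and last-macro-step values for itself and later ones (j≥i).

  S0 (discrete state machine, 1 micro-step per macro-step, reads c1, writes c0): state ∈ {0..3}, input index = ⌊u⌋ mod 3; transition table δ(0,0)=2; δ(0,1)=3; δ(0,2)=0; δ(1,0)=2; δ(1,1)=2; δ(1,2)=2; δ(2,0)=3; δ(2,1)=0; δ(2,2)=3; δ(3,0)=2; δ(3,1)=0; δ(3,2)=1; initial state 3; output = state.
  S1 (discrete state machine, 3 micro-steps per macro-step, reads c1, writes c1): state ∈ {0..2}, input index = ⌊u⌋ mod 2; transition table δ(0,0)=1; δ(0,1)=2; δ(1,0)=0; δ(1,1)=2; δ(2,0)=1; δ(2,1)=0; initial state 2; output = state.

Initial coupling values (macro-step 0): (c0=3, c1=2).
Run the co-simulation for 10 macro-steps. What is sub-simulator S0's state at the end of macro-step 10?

S0 state at macro-step 10 = 0

macro 1: S0 reads c1=2 → after 1×micro: 1; S1 reads c1=2 → after 3×micro: 1 ⇒ (c0=1, c1=1)
macro 2: S0 reads c1=1 → after 1×micro: 2; S1 reads c1=1 → after 3×micro: 2 ⇒ (c0=2, c1=2)
macro 3: S0 reads c1=2 → after 1×micro: 3; S1 reads c1=2 → after 3×micro: 1 ⇒ (c0=3, c1=1)
macro 4: S0 reads c1=1 → after 1×micro: 0; S1 reads c1=1 → after 3×micro: 2 ⇒ (c0=0, c1=2)
macro 5: S0 reads c1=2 → after 1×micro: 0; S1 reads c1=2 → after 3×micro: 1 ⇒ (c0=0, c1=1)
macro 6: S0 reads c1=1 → after 1×micro: 3; S1 reads c1=1 → after 3×micro: 2 ⇒ (c0=3, c1=2)
macro 7: S0 reads c1=2 → after 1×micro: 1; S1 reads c1=2 → after 3×micro: 1 ⇒ (c0=1, c1=1)
macro 8: S0 reads c1=1 → after 1×micro: 2; S1 reads c1=1 → after 3×micro: 2 ⇒ (c0=2, c1=2)
macro 9: S0 reads c1=2 → after 1×micro: 3; S1 reads c1=2 → after 3×micro: 1 ⇒ (c0=3, c1=1)
macro 10: S0 reads c1=1 → after 1×micro: 0; S1 reads c1=1 → after 3×micro: 2 ⇒ (c0=0, c1=2)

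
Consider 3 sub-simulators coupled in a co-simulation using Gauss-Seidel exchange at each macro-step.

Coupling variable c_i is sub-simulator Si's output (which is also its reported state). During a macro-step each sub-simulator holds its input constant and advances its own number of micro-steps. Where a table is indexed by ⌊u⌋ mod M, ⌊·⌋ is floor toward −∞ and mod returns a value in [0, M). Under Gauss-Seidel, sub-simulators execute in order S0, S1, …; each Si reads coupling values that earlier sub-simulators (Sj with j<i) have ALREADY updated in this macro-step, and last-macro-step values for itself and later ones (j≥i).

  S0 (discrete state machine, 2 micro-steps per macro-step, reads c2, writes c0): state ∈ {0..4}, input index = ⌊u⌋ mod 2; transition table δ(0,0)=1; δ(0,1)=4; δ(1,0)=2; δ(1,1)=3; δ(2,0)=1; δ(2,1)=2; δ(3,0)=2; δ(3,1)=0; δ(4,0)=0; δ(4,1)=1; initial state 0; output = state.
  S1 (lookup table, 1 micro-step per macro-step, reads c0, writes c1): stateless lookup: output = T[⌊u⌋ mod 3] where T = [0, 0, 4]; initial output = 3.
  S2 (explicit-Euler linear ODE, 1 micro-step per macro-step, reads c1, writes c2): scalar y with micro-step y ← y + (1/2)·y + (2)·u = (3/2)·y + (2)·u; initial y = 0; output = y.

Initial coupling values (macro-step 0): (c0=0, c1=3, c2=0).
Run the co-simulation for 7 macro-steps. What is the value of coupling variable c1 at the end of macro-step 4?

macro 1: S0 reads c2=0 → after 2×micro: 2; S1 reads c0=2 → after 1×micro: 4; S2 reads c1=4 → after 1×micro: 8 ⇒ (c0=2, c1=4, c2=8)
macro 2: S0 reads c2=8 → after 2×micro: 2; S1 reads c0=2 → after 1×micro: 4; S2 reads c1=4 → after 1×micro: 20 ⇒ (c0=2, c1=4, c2=20)
macro 3: S0 reads c2=20 → after 2×micro: 2; S1 reads c0=2 → after 1×micro: 4; S2 reads c1=4 → after 1×micro: 38 ⇒ (c0=2, c1=4, c2=38)
macro 4: S0 reads c2=38 → after 2×micro: 2; S1 reads c0=2 → after 1×micro: 4; S2 reads c1=4 → after 1×micro: 65 ⇒ (c0=2, c1=4, c2=65)
macro 5: S0 reads c2=65 → after 2×micro: 2; S1 reads c0=2 → after 1×micro: 4; S2 reads c1=4 → after 1×micro: 211/2 ⇒ (c0=2, c1=4, c2=211/2)
macro 6: S0 reads c2=211/2 → after 2×micro: 2; S1 reads c0=2 → after 1×micro: 4; S2 reads c1=4 → after 1×micro: 665/4 ⇒ (c0=2, c1=4, c2=665/4)
macro 7: S0 reads c2=665/4 → after 2×micro: 2; S1 reads c0=2 → after 1×micro: 4; S2 reads c1=4 → after 1×micro: 2059/8 ⇒ (c0=2, c1=4, c2=2059/8)

c1 at macro-step 4 = 4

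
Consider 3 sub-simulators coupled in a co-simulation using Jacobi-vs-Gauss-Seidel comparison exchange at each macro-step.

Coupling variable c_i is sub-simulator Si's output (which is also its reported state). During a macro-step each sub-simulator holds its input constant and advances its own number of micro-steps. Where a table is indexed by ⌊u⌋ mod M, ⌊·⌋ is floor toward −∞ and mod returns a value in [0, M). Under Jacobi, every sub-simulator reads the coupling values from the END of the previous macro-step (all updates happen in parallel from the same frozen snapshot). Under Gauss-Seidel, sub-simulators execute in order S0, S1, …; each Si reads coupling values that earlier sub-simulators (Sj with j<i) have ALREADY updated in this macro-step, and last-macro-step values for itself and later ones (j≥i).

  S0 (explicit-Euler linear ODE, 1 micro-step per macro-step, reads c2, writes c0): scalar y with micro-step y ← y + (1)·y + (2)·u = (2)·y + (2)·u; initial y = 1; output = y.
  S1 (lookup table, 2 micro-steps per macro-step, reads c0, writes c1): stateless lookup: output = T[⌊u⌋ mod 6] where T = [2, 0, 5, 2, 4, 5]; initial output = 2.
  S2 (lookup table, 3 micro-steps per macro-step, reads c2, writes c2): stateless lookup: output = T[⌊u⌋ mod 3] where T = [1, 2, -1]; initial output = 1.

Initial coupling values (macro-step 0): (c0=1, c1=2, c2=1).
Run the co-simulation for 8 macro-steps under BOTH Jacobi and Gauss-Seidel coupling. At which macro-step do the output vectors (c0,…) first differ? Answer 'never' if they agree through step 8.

[Jacobi] macro 1: S0 reads c2=1 → after 1×micro: 4; S1 reads c0=1 → after 2×micro: 0; S2 reads c2=1 → after 3×micro: 2 ⇒ (c0=4, c1=0, c2=2)
[Jacobi] macro 2: S0 reads c2=2 → after 1×micro: 12; S1 reads c0=4 → after 2×micro: 4; S2 reads c2=2 → after 3×micro: -1 ⇒ (c0=12, c1=4, c2=-1)
[Jacobi] macro 3: S0 reads c2=-1 → after 1×micro: 22; S1 reads c0=12 → after 2×micro: 2; S2 reads c2=-1 → after 3×micro: -1 ⇒ (c0=22, c1=2, c2=-1)
[Jacobi] macro 4: S0 reads c2=-1 → after 1×micro: 42; S1 reads c0=22 → after 2×micro: 4; S2 reads c2=-1 → after 3×micro: -1 ⇒ (c0=42, c1=4, c2=-1)
[Jacobi] macro 5: S0 reads c2=-1 → after 1×micro: 82; S1 reads c0=42 → after 2×micro: 2; S2 reads c2=-1 → after 3×micro: -1 ⇒ (c0=82, c1=2, c2=-1)
[Jacobi] macro 6: S0 reads c2=-1 → after 1×micro: 162; S1 reads c0=82 → after 2×micro: 4; S2 reads c2=-1 → after 3×micro: -1 ⇒ (c0=162, c1=4, c2=-1)
[Jacobi] macro 7: S0 reads c2=-1 → after 1×micro: 322; S1 reads c0=162 → after 2×micro: 2; S2 reads c2=-1 → after 3×micro: -1 ⇒ (c0=322, c1=2, c2=-1)
[Jacobi] macro 8: S0 reads c2=-1 → after 1×micro: 642; S1 reads c0=322 → after 2×micro: 4; S2 reads c2=-1 → after 3×micro: -1 ⇒ (c0=642, c1=4, c2=-1)
[Gauss-Seidel] macro 1: S0 reads c2=1 → after 1×micro: 4; S1 reads c0=4 → after 2×micro: 4; S2 reads c2=1 → after 3×micro: 2 ⇒ (c0=4, c1=4, c2=2)
[Gauss-Seidel] macro 2: S0 reads c2=2 → after 1×micro: 12; S1 reads c0=12 → after 2×micro: 2; S2 reads c2=2 → after 3×micro: -1 ⇒ (c0=12, c1=2, c2=-1)
[Gauss-Seidel] macro 3: S0 reads c2=-1 → after 1×micro: 22; S1 reads c0=22 → after 2×micro: 4; S2 reads c2=-1 → after 3×micro: -1 ⇒ (c0=22, c1=4, c2=-1)
[Gauss-Seidel] macro 4: S0 reads c2=-1 → after 1×micro: 42; S1 reads c0=42 → after 2×micro: 2; S2 reads c2=-1 → after 3×micro: -1 ⇒ (c0=42, c1=2, c2=-1)
[Gauss-Seidel] macro 5: S0 reads c2=-1 → after 1×micro: 82; S1 reads c0=82 → after 2×micro: 4; S2 reads c2=-1 → after 3×micro: -1 ⇒ (c0=82, c1=4, c2=-1)
[Gauss-Seidel] macro 6: S0 reads c2=-1 → after 1×micro: 162; S1 reads c0=162 → after 2×micro: 2; S2 reads c2=-1 → after 3×micro: -1 ⇒ (c0=162, c1=2, c2=-1)
[Gauss-Seidel] macro 7: S0 reads c2=-1 → after 1×micro: 322; S1 reads c0=322 → after 2×micro: 4; S2 reads c2=-1 → after 3×micro: -1 ⇒ (c0=322, c1=4, c2=-1)
[Gauss-Seidel] macro 8: S0 reads c2=-1 → after 1×micro: 642; S1 reads c0=642 → after 2×micro: 2; S2 reads c2=-1 → after 3×micro: -1 ⇒ (c0=642, c1=2, c2=-1)

first divergence at macro-step: 1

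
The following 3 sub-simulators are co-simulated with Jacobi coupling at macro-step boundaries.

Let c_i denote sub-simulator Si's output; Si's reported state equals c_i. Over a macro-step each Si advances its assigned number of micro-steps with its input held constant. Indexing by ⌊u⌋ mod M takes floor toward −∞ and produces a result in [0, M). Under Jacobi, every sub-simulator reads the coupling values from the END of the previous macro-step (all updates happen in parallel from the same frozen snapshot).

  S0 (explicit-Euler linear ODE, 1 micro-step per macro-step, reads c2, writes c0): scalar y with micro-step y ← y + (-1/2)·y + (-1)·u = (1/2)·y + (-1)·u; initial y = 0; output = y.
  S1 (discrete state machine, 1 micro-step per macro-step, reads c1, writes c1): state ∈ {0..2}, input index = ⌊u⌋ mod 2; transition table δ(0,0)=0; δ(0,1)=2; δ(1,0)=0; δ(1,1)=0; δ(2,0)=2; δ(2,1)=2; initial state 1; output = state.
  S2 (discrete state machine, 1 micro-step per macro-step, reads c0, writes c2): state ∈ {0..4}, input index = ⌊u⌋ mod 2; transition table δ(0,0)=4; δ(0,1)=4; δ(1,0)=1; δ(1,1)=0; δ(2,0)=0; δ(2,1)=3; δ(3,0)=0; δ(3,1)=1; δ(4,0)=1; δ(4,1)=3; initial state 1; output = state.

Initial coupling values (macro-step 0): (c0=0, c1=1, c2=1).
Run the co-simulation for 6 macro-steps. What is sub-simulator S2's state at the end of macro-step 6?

macro 1: S0 reads c2=1 → after 1×micro: -1; S1 reads c1=1 → after 1×micro: 0; S2 reads c0=0 → after 1×micro: 1 ⇒ (c0=-1, c1=0, c2=1)
macro 2: S0 reads c2=1 → after 1×micro: -3/2; S1 reads c1=0 → after 1×micro: 0; S2 reads c0=-1 → after 1×micro: 0 ⇒ (c0=-3/2, c1=0, c2=0)
macro 3: S0 reads c2=0 → after 1×micro: -3/4; S1 reads c1=0 → after 1×micro: 0; S2 reads c0=-3/2 → after 1×micro: 4 ⇒ (c0=-3/4, c1=0, c2=4)
macro 4: S0 reads c2=4 → after 1×micro: -35/8; S1 reads c1=0 → after 1×micro: 0; S2 reads c0=-3/4 → after 1×micro: 3 ⇒ (c0=-35/8, c1=0, c2=3)
macro 5: S0 reads c2=3 → after 1×micro: -83/16; S1 reads c1=0 → after 1×micro: 0; S2 reads c0=-35/8 → after 1×micro: 1 ⇒ (c0=-83/16, c1=0, c2=1)
macro 6: S0 reads c2=1 → after 1×micro: -115/32; S1 reads c1=0 → after 1×micro: 0; S2 reads c0=-83/16 → after 1×micro: 1 ⇒ (c0=-115/32, c1=0, c2=1)

S2 state at macro-step 6 = 1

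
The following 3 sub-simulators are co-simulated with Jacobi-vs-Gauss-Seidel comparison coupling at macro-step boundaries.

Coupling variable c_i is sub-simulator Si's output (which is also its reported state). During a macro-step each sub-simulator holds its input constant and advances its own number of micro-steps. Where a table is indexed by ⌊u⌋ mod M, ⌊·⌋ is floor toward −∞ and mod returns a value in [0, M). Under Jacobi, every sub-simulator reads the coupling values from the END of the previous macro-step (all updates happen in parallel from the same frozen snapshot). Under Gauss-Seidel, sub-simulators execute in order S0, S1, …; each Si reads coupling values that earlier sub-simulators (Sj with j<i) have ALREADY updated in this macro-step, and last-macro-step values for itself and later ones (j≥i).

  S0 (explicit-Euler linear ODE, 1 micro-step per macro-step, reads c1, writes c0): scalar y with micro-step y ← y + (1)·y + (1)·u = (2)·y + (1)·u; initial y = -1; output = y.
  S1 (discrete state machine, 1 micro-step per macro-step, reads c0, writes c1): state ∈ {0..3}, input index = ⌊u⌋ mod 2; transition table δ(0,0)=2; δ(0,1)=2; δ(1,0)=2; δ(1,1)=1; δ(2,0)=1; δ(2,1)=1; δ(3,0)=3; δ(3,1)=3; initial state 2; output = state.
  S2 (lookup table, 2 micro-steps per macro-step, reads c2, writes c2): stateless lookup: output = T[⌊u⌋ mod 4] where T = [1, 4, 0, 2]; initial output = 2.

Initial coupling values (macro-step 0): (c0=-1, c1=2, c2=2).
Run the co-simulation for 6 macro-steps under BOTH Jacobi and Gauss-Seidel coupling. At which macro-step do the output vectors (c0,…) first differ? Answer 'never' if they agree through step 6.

[Jacobi] macro 1: S0 reads c1=2 → after 1×micro: 0; S1 reads c0=-1 → after 1×micro: 1; S2 reads c2=2 → after 2×micro: 0 ⇒ (c0=0, c1=1, c2=0)
[Jacobi] macro 2: S0 reads c1=1 → after 1×micro: 1; S1 reads c0=0 → after 1×micro: 2; S2 reads c2=0 → after 2×micro: 1 ⇒ (c0=1, c1=2, c2=1)
[Jacobi] macro 3: S0 reads c1=2 → after 1×micro: 4; S1 reads c0=1 → after 1×micro: 1; S2 reads c2=1 → after 2×micro: 4 ⇒ (c0=4, c1=1, c2=4)
[Jacobi] macro 4: S0 reads c1=1 → after 1×micro: 9; S1 reads c0=4 → after 1×micro: 2; S2 reads c2=4 → after 2×micro: 1 ⇒ (c0=9, c1=2, c2=1)
[Jacobi] macro 5: S0 reads c1=2 → after 1×micro: 20; S1 reads c0=9 → after 1×micro: 1; S2 reads c2=1 → after 2×micro: 4 ⇒ (c0=20, c1=1, c2=4)
[Jacobi] macro 6: S0 reads c1=1 → after 1×micro: 41; S1 reads c0=20 → after 1×micro: 2; S2 reads c2=4 → after 2×micro: 1 ⇒ (c0=41, c1=2, c2=1)
[Gauss-Seidel] macro 1: S0 reads c1=2 → after 1×micro: 0; S1 reads c0=0 → after 1×micro: 1; S2 reads c2=2 → after 2×micro: 0 ⇒ (c0=0, c1=1, c2=0)
[Gauss-Seidel] macro 2: S0 reads c1=1 → after 1×micro: 1; S1 reads c0=1 → after 1×micro: 1; S2 reads c2=0 → after 2×micro: 1 ⇒ (c0=1, c1=1, c2=1)
[Gauss-Seidel] macro 3: S0 reads c1=1 → after 1×micro: 3; S1 reads c0=3 → after 1×micro: 1; S2 reads c2=1 → after 2×micro: 4 ⇒ (c0=3, c1=1, c2=4)
[Gauss-Seidel] macro 4: S0 reads c1=1 → after 1×micro: 7; S1 reads c0=7 → after 1×micro: 1; S2 reads c2=4 → after 2×micro: 1 ⇒ (c0=7, c1=1, c2=1)
[Gauss-Seidel] macro 5: S0 reads c1=1 → after 1×micro: 15; S1 reads c0=15 → after 1×micro: 1; S2 reads c2=1 → after 2×micro: 4 ⇒ (c0=15, c1=1, c2=4)
[Gauss-Seidel] macro 6: S0 reads c1=1 → after 1×micro: 31; S1 reads c0=31 → after 1×micro: 1; S2 reads c2=4 → after 2×micro: 1 ⇒ (c0=31, c1=1, c2=1)

first divergence at macro-step: 2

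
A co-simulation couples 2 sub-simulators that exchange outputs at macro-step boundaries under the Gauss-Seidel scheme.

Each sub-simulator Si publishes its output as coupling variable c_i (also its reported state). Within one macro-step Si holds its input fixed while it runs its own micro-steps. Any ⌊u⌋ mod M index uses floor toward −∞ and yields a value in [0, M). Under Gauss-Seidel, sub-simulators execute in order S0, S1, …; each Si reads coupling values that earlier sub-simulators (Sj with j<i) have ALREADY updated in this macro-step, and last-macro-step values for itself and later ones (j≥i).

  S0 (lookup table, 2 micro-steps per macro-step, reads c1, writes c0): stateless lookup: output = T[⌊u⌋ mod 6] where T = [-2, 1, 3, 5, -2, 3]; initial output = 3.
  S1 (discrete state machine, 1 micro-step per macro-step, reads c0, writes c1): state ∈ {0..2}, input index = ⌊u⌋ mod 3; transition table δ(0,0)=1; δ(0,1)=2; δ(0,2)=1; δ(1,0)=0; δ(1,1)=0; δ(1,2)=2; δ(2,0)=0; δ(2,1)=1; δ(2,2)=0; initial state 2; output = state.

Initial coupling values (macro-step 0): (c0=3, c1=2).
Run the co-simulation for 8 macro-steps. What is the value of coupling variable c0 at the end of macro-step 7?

macro 1: S0 reads c1=2 → after 2×micro: 3; S1 reads c0=3 → after 1×micro: 0 ⇒ (c0=3, c1=0)
macro 2: S0 reads c1=0 → after 2×micro: -2; S1 reads c0=-2 → after 1×micro: 2 ⇒ (c0=-2, c1=2)
macro 3: S0 reads c1=2 → after 2×micro: 3; S1 reads c0=3 → after 1×micro: 0 ⇒ (c0=3, c1=0)
macro 4: S0 reads c1=0 → after 2×micro: -2; S1 reads c0=-2 → after 1×micro: 2 ⇒ (c0=-2, c1=2)
macro 5: S0 reads c1=2 → after 2×micro: 3; S1 reads c0=3 → after 1×micro: 0 ⇒ (c0=3, c1=0)
macro 6: S0 reads c1=0 → after 2×micro: -2; S1 reads c0=-2 → after 1×micro: 2 ⇒ (c0=-2, c1=2)
macro 7: S0 reads c1=2 → after 2×micro: 3; S1 reads c0=3 → after 1×micro: 0 ⇒ (c0=3, c1=0)
macro 8: S0 reads c1=0 → after 2×micro: -2; S1 reads c0=-2 → after 1×micro: 2 ⇒ (c0=-2, c1=2)

c0 at macro-step 7 = 3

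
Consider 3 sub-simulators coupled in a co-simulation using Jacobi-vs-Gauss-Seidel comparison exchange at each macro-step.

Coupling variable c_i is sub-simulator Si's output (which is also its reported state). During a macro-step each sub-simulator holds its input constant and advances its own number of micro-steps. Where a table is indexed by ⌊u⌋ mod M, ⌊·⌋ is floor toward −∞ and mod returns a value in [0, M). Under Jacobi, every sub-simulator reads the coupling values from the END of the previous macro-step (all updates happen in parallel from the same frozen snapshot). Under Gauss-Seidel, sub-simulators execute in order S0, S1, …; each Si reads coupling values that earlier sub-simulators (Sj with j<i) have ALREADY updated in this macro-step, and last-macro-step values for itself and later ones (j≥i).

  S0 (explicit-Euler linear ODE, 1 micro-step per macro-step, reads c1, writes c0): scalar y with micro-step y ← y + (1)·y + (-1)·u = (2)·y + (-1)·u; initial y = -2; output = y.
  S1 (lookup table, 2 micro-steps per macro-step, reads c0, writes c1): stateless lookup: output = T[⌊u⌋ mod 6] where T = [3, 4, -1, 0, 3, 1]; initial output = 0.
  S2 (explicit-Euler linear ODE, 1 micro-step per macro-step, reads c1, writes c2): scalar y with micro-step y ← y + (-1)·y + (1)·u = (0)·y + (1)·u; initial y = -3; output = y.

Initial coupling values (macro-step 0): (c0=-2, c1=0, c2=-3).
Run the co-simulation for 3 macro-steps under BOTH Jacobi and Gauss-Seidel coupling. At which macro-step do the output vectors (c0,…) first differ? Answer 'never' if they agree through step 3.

first divergence at macro-step: 1

[Jacobi] macro 1: S0 reads c1=0 → after 1×micro: -4; S1 reads c0=-2 → after 2×micro: 3; S2 reads c1=0 → after 1×micro: 0 ⇒ (c0=-4, c1=3, c2=0)
[Jacobi] macro 2: S0 reads c1=3 → after 1×micro: -11; S1 reads c0=-4 → after 2×micro: -1; S2 reads c1=3 → after 1×micro: 3 ⇒ (c0=-11, c1=-1, c2=3)
[Jacobi] macro 3: S0 reads c1=-1 → after 1×micro: -21; S1 reads c0=-11 → after 2×micro: 4; S2 reads c1=-1 → after 1×micro: -1 ⇒ (c0=-21, c1=4, c2=-1)
[Gauss-Seidel] macro 1: S0 reads c1=0 → after 1×micro: -4; S1 reads c0=-4 → after 2×micro: -1; S2 reads c1=-1 → after 1×micro: -1 ⇒ (c0=-4, c1=-1, c2=-1)
[Gauss-Seidel] macro 2: S0 reads c1=-1 → after 1×micro: -7; S1 reads c0=-7 → after 2×micro: 1; S2 reads c1=1 → after 1×micro: 1 ⇒ (c0=-7, c1=1, c2=1)
[Gauss-Seidel] macro 3: S0 reads c1=1 → after 1×micro: -15; S1 reads c0=-15 → after 2×micro: 0; S2 reads c1=0 → after 1×micro: 0 ⇒ (c0=-15, c1=0, c2=0)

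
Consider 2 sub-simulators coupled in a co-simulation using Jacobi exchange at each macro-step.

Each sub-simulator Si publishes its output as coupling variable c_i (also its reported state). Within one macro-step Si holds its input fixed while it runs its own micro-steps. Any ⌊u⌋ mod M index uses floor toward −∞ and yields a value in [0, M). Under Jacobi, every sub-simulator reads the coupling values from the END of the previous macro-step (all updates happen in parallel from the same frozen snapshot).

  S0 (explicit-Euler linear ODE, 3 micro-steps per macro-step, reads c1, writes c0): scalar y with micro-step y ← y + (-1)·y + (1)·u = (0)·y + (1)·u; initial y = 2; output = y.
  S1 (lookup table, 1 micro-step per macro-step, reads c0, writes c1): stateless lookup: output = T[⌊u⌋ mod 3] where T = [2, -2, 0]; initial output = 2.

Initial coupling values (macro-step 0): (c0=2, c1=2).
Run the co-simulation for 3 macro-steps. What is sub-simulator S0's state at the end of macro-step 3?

S0 state at macro-step 3 = 0

macro 1: S0 reads c1=2 → after 3×micro: 2; S1 reads c0=2 → after 1×micro: 0 ⇒ (c0=2, c1=0)
macro 2: S0 reads c1=0 → after 3×micro: 0; S1 reads c0=2 → after 1×micro: 0 ⇒ (c0=0, c1=0)
macro 3: S0 reads c1=0 → after 3×micro: 0; S1 reads c0=0 → after 1×micro: 2 ⇒ (c0=0, c1=2)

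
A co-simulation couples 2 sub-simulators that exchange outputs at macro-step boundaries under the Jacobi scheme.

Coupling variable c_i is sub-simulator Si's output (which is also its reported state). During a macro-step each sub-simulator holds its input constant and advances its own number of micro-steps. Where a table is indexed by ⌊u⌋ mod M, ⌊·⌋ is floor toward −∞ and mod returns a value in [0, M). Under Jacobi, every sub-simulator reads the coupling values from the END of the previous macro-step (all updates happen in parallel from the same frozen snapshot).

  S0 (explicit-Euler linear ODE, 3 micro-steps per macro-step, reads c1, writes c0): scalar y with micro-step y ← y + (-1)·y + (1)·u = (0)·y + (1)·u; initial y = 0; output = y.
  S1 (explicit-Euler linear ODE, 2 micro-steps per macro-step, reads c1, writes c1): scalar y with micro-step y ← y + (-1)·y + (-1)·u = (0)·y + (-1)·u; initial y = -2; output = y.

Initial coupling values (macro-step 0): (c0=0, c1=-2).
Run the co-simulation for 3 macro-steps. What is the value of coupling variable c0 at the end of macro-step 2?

c0 at macro-step 2 = 2

macro 1: S0 reads c1=-2 → after 3×micro: -2; S1 reads c1=-2 → after 2×micro: 2 ⇒ (c0=-2, c1=2)
macro 2: S0 reads c1=2 → after 3×micro: 2; S1 reads c1=2 → after 2×micro: -2 ⇒ (c0=2, c1=-2)
macro 3: S0 reads c1=-2 → after 3×micro: -2; S1 reads c1=-2 → after 2×micro: 2 ⇒ (c0=-2, c1=2)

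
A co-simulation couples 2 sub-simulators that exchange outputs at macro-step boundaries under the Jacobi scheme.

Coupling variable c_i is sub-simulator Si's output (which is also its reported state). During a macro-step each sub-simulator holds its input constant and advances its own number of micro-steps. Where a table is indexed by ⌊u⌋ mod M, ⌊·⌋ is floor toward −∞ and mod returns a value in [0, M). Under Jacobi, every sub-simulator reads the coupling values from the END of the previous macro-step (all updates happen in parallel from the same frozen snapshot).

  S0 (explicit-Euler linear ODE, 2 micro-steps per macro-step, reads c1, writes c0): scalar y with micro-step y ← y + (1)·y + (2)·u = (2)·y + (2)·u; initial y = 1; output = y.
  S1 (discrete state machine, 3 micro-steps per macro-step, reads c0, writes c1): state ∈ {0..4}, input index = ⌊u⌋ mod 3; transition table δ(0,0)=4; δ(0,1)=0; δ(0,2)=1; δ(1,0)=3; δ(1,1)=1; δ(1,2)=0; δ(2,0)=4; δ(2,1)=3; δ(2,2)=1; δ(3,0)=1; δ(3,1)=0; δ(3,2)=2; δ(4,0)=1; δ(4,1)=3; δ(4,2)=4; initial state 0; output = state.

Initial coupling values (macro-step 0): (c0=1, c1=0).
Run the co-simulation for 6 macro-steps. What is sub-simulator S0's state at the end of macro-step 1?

S0 state at macro-step 1 = 4

macro 1: S0 reads c1=0 → after 2×micro: 4; S1 reads c0=1 → after 3×micro: 0 ⇒ (c0=4, c1=0)
macro 2: S0 reads c1=0 → after 2×micro: 16; S1 reads c0=4 → after 3×micro: 0 ⇒ (c0=16, c1=0)
macro 3: S0 reads c1=0 → after 2×micro: 64; S1 reads c0=16 → after 3×micro: 0 ⇒ (c0=64, c1=0)
macro 4: S0 reads c1=0 → after 2×micro: 256; S1 reads c0=64 → after 3×micro: 0 ⇒ (c0=256, c1=0)
macro 5: S0 reads c1=0 → after 2×micro: 1024; S1 reads c0=256 → after 3×micro: 0 ⇒ (c0=1024, c1=0)
macro 6: S0 reads c1=0 → after 2×micro: 4096; S1 reads c0=1024 → after 3×micro: 0 ⇒ (c0=4096, c1=0)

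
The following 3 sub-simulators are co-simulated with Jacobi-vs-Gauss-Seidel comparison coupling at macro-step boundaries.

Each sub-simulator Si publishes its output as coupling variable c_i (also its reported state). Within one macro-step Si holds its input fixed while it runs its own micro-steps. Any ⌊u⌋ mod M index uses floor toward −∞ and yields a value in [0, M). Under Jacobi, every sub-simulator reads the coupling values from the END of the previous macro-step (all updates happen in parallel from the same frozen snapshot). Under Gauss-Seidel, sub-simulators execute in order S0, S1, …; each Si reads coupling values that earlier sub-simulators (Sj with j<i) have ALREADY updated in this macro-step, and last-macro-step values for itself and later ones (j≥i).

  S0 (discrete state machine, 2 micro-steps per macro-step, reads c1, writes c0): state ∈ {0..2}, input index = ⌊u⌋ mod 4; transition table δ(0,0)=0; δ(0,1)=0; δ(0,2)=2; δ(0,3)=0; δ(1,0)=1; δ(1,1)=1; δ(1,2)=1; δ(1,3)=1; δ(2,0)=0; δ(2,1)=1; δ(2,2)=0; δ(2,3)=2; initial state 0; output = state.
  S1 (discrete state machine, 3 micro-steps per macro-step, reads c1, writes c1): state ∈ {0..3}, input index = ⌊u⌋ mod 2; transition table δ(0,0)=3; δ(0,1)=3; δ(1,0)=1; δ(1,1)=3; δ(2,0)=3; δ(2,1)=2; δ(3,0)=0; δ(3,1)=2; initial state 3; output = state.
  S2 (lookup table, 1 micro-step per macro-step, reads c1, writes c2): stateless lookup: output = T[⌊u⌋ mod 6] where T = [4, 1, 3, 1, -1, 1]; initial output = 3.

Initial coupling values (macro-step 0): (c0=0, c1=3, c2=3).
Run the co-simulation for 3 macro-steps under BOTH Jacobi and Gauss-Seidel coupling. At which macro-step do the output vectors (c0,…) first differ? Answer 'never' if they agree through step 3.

[Jacobi] macro 1: S0 reads c1=3 → after 2×micro: 0; S1 reads c1=3 → after 3×micro: 2; S2 reads c1=3 → after 1×micro: 1 ⇒ (c0=0, c1=2, c2=1)
[Jacobi] macro 2: S0 reads c1=2 → after 2×micro: 0; S1 reads c1=2 → after 3×micro: 3; S2 reads c1=2 → after 1×micro: 3 ⇒ (c0=0, c1=3, c2=3)
[Jacobi] macro 3: S0 reads c1=3 → after 2×micro: 0; S1 reads c1=3 → after 3×micro: 2; S2 reads c1=3 → after 1×micro: 1 ⇒ (c0=0, c1=2, c2=1)
[Gauss-Seidel] macro 1: S0 reads c1=3 → after 2×micro: 0; S1 reads c1=3 → after 3×micro: 2; S2 reads c1=2 → after 1×micro: 3 ⇒ (c0=0, c1=2, c2=3)
[Gauss-Seidel] macro 2: S0 reads c1=2 → after 2×micro: 0; S1 reads c1=2 → after 3×micro: 3; S2 reads c1=3 → after 1×micro: 1 ⇒ (c0=0, c1=3, c2=1)
[Gauss-Seidel] macro 3: S0 reads c1=3 → after 2×micro: 0; S1 reads c1=3 → after 3×micro: 2; S2 reads c1=2 → after 1×micro: 3 ⇒ (c0=0, c1=2, c2=3)

first divergence at macro-step: 1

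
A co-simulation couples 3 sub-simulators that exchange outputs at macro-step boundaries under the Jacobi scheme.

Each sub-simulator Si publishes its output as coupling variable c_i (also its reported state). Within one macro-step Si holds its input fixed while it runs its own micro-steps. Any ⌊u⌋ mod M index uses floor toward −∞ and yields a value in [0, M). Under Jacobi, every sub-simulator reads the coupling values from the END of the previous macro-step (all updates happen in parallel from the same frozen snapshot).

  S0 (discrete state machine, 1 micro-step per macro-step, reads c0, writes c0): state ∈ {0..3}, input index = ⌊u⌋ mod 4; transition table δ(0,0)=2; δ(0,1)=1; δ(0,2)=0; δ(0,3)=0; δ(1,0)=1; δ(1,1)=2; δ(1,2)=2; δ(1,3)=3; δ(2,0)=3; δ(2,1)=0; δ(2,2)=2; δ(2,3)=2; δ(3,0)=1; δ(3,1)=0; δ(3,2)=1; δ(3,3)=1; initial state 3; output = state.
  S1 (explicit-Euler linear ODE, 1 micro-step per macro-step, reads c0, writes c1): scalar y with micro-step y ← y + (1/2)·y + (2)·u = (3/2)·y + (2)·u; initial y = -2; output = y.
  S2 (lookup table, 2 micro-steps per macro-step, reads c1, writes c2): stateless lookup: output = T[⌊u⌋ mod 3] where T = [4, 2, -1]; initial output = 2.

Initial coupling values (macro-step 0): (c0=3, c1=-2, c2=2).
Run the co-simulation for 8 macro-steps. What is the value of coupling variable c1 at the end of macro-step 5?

macro 1: S0 reads c0=3 → after 1×micro: 1; S1 reads c0=3 → after 1×micro: 3; S2 reads c1=-2 → after 2×micro: 2 ⇒ (c0=1, c1=3, c2=2)
macro 2: S0 reads c0=1 → after 1×micro: 2; S1 reads c0=1 → after 1×micro: 13/2; S2 reads c1=3 → after 2×micro: 4 ⇒ (c0=2, c1=13/2, c2=4)
macro 3: S0 reads c0=2 → after 1×micro: 2; S1 reads c0=2 → after 1×micro: 55/4; S2 reads c1=13/2 → after 2×micro: 4 ⇒ (c0=2, c1=55/4, c2=4)
macro 4: S0 reads c0=2 → after 1×micro: 2; S1 reads c0=2 → after 1×micro: 197/8; S2 reads c1=55/4 → after 2×micro: 2 ⇒ (c0=2, c1=197/8, c2=2)
macro 5: S0 reads c0=2 → after 1×micro: 2; S1 reads c0=2 → after 1×micro: 655/16; S2 reads c1=197/8 → after 2×micro: 4 ⇒ (c0=2, c1=655/16, c2=4)
macro 6: S0 reads c0=2 → after 1×micro: 2; S1 reads c0=2 → after 1×micro: 2093/32; S2 reads c1=655/16 → after 2×micro: 2 ⇒ (c0=2, c1=2093/32, c2=2)
macro 7: S0 reads c0=2 → after 1×micro: 2; S1 reads c0=2 → after 1×micro: 6535/64; S2 reads c1=2093/32 → after 2×micro: -1 ⇒ (c0=2, c1=6535/64, c2=-1)
macro 8: S0 reads c0=2 → after 1×micro: 2; S1 reads c0=2 → after 1×micro: 20117/128; S2 reads c1=6535/64 → after 2×micro: 4 ⇒ (c0=2, c1=20117/128, c2=4)

c1 at macro-step 5 = 655/16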